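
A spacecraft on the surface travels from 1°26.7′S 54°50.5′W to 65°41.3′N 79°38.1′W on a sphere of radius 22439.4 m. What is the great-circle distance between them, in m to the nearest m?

27208 m

With latitudes φ₁ = -1.445°, φ₂ = 65.688° and longitude difference Δλ = -24.793°:
cos c = sin φ₁ sin φ₂ + cos φ₁ cos φ₂ cos Δλ = (-0.0252)(0.9113) + (0.9997)(0.4117)(0.9078) = 0.35065,
so c = arccos(0.35065) = 1.21253 rad.
Distance = R·c = 22439.4 × 1.2125 ≈ 27208 m.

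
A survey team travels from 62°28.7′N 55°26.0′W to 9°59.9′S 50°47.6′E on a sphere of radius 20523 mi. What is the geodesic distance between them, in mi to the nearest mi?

In radians: φ₁ = 1.0905, φ₂ = -0.1745, Δλ = 106.227° = 1.8540 rad.
cos c = sin φ₁ sin φ₂ + cos φ₁ cos φ₂ cos Δλ = (0.8868)(-0.1736) + (0.4621)(0.9848)(-0.2794) = -0.28113,
so c = arccos(-0.28113) = 1.85577 rad.
Distance = R·c = 20523 × 1.8558 ≈ 38086 mi.

38086 mi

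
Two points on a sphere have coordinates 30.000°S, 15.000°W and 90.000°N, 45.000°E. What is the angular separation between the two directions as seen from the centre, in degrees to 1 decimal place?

120.0°

With latitudes φ₁ = -30.000°, φ₂ = 90.000° and longitude difference Δλ = 60.000°:
Haversine: a = sin²(Δφ/2) + cos φ₁ cos φ₂ sin²(Δλ/2) = 0.7500 + (0.8660)(0.0000)(0.2500) = 0.75000.
Central angle c = 2·arcsin(√a) = 2.09440 rad.
So the angular separation is 120.0°.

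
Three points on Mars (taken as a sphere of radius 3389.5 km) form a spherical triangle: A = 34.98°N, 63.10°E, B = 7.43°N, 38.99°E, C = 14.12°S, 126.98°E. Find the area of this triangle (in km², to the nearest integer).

5976334 km²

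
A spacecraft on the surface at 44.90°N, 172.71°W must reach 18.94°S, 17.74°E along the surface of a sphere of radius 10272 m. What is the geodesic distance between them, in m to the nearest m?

27362 m

Let φ₁ = 0.7837 rad, φ₂ = -0.3306 rad, and Δλ = -2.9592 rad.
cos c = sin φ₁ sin φ₂ + cos φ₁ cos φ₂ cos Δλ = (0.7059)(-0.3246) + (0.7083)(0.9459)(-0.9834) = -0.88799,
so c = arccos(-0.88799) = 2.66375 rad.
Distance = R·c = 10272 × 2.6637 ≈ 27362 m.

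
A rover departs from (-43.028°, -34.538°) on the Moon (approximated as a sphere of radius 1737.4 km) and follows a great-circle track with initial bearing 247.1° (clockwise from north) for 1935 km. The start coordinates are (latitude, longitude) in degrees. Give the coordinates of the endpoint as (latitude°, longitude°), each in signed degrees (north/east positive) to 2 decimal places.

Angular distance δ = d/R = 1935/1737.4 = 1.11373 rad; initial bearing θ = 4.3127 rad.
sin φ₂ = sin φ₁ cos δ + cos φ₁ sin δ cos θ = (-0.6824)(0.4413) + (0.7310)(0.8974)(-0.3891) = -0.5564, so φ₂ = -33.81°.
Δλ = atan2(sin θ sin δ cos φ₁, cos δ − sin φ₁ sin φ₂) = atan2(-0.6043, 0.0617) = -84.174°.
λ₂ = -34.538° − 84.174° = -118.71°.

-33.81°, -118.71°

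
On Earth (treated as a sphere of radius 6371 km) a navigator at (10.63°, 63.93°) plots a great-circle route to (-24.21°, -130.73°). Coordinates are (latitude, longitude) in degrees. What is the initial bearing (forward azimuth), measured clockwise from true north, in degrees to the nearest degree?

136°

Δλ = 165.340° = 2.8857 rad.
y = sin Δλ · cos φ₂ = (0.2531)(0.9120) = 0.2308
x = cos φ₁ sin φ₂ − sin φ₁ cos φ₂ cos Δλ = (0.9828)(-0.4101) − (0.1845)(0.9120)(-0.9674) = -0.2403
θ = atan2(y, x) = 136.15°, so the bearing is 136°.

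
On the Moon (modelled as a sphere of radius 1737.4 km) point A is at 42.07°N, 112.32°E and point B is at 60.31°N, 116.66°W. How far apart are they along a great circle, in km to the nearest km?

2125 km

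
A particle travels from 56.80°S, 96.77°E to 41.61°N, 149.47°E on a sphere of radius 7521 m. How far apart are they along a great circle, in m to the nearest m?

Let φ₁ = -0.9913 rad, φ₂ = 0.7262 rad, and Δλ = 0.9198 rad.
Haversine: a = sin²(Δφ/2) + cos φ₁ cos φ₂ sin²(Δλ/2) = 0.5731 + (0.5476)(0.7477)(0.1970) = 0.65378.
Central angle c = 2·arcsin(√a) = 1.88343 rad.
Distance = R·c = 7521 × 1.8834 ≈ 14165 m.

14165 m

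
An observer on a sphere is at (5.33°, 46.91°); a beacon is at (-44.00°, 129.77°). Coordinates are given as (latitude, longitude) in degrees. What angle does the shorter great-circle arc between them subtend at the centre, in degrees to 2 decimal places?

88.60°

With latitudes φ₁ = 5.330°, φ₂ = -44.000° and longitude difference Δλ = 82.860°:
Haversine: a = sin²(Δφ/2) + cos φ₁ cos φ₂ sin²(Δλ/2) = 0.1741 + (0.9957)(0.7193)(0.4379) = 0.48775.
Central angle c = 2·arcsin(√a) = 1.54630 rad.
So the angular separation is 88.60°.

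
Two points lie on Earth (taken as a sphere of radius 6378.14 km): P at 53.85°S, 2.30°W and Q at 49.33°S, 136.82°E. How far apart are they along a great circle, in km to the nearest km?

With latitudes φ₁ = -53.850°, φ₂ = -49.330° and longitude difference Δλ = 139.120°:
Haversine: a = sin²(Δφ/2) + cos φ₁ cos φ₂ sin²(Δλ/2) = 0.0016 + (0.5899)(0.6517)(0.8780) = 0.33911.
Central angle c = 2·arcsin(√a) = 1.24318 rad.
Distance = R·c = 6378.14 × 1.2432 ≈ 7929 km.

7929 km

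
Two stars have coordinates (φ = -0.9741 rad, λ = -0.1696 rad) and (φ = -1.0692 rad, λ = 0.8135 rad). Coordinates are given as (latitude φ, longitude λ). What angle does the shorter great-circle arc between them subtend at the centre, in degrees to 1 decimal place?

28.9°

In radians: φ₁ = -0.9741, φ₂ = -1.0692, Δλ = 56.327° = 0.9831 rad.
Haversine: a = sin²(Δφ/2) + cos φ₁ cos φ₂ sin²(Δλ/2) = 0.0023 + (0.5619)(0.4808)(0.2228) = 0.06245.
Central angle c = 2·arcsin(√a) = 0.50515 rad.
So the angular separation is 28.9°.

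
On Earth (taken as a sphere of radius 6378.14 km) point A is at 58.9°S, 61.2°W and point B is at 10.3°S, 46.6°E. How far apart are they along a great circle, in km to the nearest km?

In radians: φ₁ = -1.0280, φ₂ = -0.1798, Δλ = 107.800° = 1.8815 rad.
cos c = sin φ₁ sin φ₂ + cos φ₁ cos φ₂ cos Δλ = (-0.8563)(-0.1788) + (0.5165)(0.9839)(-0.3057) = -0.00225,
so c = arccos(-0.00225) = 1.57305 rad.
Distance = R·c = 6378.14 × 1.5731 ≈ 10033 km.

10033 km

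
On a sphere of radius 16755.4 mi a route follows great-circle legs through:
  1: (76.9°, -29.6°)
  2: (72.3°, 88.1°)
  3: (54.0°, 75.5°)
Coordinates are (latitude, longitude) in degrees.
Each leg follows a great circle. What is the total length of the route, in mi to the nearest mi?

Leg 1→2: central angle 0.4605 rad, distance 7715.6 mi.
Leg 2→3: central angle 0.3328 rad, distance 5576.7 mi.
Total: 7715.6 + 5576.7 ≈ 13292 mi.

13292 mi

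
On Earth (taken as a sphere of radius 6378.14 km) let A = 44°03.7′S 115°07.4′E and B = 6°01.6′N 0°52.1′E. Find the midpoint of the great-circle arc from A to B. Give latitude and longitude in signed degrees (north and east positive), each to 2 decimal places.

The central angle between A and B is δ = 1.9461 rad.
With f = 0.5, the slerp weights are sin((1−f)δ)/sin δ = 0.8885 and sin(fδ)/sin δ = 0.8885.
Weighted sum of the unit vectors: (0.8885)·(-0.3051,0.6506,-0.6954) + (0.8885)·(0.9944,0.0151,0.1050) = (0.6124, 0.5914, -0.5246).
Converting back: φ = atan2(z, √(x²+y²)) = -31.64°, λ = atan2(y, x) = 44.00°.

-31.64°, 44.00°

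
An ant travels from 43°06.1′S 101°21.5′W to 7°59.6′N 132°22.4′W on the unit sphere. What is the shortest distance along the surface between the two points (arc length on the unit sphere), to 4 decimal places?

Let φ₁ = -0.7523 rad, φ₂ = 0.1395 rad, and Δλ = -0.5413 rad.
cos c = sin φ₁ sin φ₂ + cos φ₁ cos φ₂ cos Δλ = (-0.6833)(0.1391) + (0.7301)(0.9903)(0.8570) = 0.52466,
so c = arccos(0.52466) = 1.01848 rad.
On the unit sphere the arc length equals the central angle: 1.0185.

1.0185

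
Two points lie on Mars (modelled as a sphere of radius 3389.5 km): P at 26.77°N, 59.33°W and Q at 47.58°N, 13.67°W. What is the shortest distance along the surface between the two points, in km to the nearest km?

2432 km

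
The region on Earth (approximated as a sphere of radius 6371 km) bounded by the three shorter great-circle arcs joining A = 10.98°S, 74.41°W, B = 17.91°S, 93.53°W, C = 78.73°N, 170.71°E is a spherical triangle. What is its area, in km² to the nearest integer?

18754468 km²

Side lengths (central angles): a = 1.8968, b = 1.8416, c = 0.3447 rad; semiperimeter s = 2.0416.
By l'Huilier's theorem, tan(E/4) = √[tan(s/2) tan((s−a)/2) tan((s−b)/2) tan((s−c)/2)], giving spherical excess E = 0.4621 rad.
Area = E·R² = 0.4621 × (6371)² ≈ 18754468 km².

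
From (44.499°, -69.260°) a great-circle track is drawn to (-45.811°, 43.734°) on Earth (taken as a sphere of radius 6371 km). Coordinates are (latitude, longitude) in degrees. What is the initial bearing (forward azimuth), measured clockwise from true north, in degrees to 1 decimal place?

116.5°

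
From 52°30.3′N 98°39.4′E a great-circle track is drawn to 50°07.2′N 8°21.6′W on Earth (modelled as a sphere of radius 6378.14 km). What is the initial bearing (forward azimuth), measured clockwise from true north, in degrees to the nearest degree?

315°

With φ₁ = 0.9164, φ₂ = 0.8748, Δλ = -1.8678 rad, the forward-azimuth formula gives
θ = atan2( sin Δλ cos φ₂ , cos φ₁ sin φ₂ − sin φ₁ cos φ₂ cos Δλ ) = atan2(-0.6131, 0.6160) = -44.87°.
Adding 360° brings this into [0°, 360°): 315°.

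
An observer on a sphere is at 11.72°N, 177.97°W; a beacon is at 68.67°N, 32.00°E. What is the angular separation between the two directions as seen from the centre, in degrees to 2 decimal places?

In radians: φ₁ = 0.2046, φ₂ = 1.1985, Δλ = -150.030° = -2.6185 rad.
cos c = sin φ₁ sin φ₂ + cos φ₁ cos φ₂ cos Δλ = (0.2031)(0.9315) + (0.9792)(0.3637)(-0.8663) = -0.11932,
so c = arccos(-0.11932) = 1.69040 rad.
So the angular separation is 96.85°.

96.85°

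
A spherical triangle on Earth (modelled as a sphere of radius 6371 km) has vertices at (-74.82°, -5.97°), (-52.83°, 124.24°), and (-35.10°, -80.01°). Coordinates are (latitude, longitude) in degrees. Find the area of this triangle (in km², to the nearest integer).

Side lengths (central angles): a = 1.5633, b = 0.9099, c = 0.8407 rad; semiperimeter s = 1.6570.
By l'Huilier's theorem, tan(E/4) = √[tan(s/2) tan((s−a)/2) tan((s−b)/2) tan((s−c)/2)], giving spherical excess E = 0.3711 rad.
Area = E·R² = 0.3711 × (6371)² ≈ 15063390 km².

15063390 km²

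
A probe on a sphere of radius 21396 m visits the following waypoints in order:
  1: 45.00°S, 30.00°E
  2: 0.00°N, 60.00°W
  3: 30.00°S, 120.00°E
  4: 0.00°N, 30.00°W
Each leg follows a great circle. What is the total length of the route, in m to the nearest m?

141377 m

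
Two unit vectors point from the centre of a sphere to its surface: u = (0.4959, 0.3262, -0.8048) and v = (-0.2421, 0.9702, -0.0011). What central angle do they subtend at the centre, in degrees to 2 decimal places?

78.62°

u·v = 0.1973; |u| = 1.0000, |v| = 1.0000.
cos θ = (u·v)/(|u||v|) = 0.1973, so θ = 78.62°.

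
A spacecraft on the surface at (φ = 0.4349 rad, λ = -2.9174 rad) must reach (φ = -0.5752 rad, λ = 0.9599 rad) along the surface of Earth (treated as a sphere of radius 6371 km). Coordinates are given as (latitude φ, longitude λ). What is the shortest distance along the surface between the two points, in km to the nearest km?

Let φ₁ = 0.4349 rad, φ₂ = -0.5752 rad, and Δλ = -2.4059 rad.
cos c = sin φ₁ sin φ₂ + cos φ₁ cos φ₂ cos Δλ = (0.4213)(-0.5440) + (0.9069)(0.8391)(-0.7414) = -0.79335,
so c = arccos(-0.79335) = 2.48709 rad.
Distance = R·c = 6371 × 2.4871 ≈ 15845 km.

15845 km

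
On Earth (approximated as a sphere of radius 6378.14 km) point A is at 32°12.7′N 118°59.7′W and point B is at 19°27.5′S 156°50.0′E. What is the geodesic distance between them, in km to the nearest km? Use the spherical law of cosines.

10636 km

With latitudes φ₁ = 32.212°, φ₂ = -19.458° and longitude difference Δλ = -84.172°:
cos c = sin φ₁ sin φ₂ + cos φ₁ cos φ₂ cos Δλ = (0.5330)(-0.3331) + (0.8461)(0.9429)(0.1015) = -0.09656,
so c = arccos(-0.09656) = 1.66751 rad.
Distance = R·c = 6378.14 × 1.6675 ≈ 10636 km.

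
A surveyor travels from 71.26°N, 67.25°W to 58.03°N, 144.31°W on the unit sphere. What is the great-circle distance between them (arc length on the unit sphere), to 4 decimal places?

0.5708

With latitudes φ₁ = 71.260°, φ₂ = 58.030° and longitude difference Δλ = -77.060°:
cos c = sin φ₁ sin φ₂ + cos φ₁ cos φ₂ cos Δλ = (0.9470)(0.8483) + (0.3213)(0.5295)(0.2239) = 0.84144,
so c = arccos(0.84144) = 0.57085 rad.
On the unit sphere the arc length equals the central angle: 0.5708.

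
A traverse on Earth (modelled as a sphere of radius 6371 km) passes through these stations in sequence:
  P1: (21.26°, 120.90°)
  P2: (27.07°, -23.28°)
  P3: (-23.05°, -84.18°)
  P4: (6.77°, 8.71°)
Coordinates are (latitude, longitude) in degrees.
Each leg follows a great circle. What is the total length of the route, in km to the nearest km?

Leg P1→P2: central angle 2.1035 rad, distance 13401.5 km.
Leg P2→P3: central angle 1.3487 rad, distance 8592.4 km.
Leg P3→P4: central angle 1.6632 rad, distance 10595.9 km.
Total: 13401.5 + 8592.4 + 10595.9 ≈ 32590 km.

32590 km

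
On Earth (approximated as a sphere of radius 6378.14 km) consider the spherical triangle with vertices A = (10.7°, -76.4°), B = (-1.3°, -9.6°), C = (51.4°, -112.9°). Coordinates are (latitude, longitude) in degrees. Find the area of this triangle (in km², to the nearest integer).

24786593 km²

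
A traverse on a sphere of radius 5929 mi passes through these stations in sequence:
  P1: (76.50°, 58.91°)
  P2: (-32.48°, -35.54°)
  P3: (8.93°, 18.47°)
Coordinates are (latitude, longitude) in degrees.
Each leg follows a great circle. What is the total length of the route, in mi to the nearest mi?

19510 mi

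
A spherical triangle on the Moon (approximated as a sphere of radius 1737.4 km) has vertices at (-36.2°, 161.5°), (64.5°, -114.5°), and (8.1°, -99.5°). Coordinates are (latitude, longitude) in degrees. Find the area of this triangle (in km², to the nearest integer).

Side lengths (central angles): a = 1.0017, b = 1.7805, c = 2.0907 rad; semiperimeter s = 2.4364.
By l'Huilier's theorem, tan(E/4) = √[tan(s/2) tan((s−a)/2) tan((s−b)/2) tan((s−c)/2)], giving spherical excess E = 1.4363 rad.
Area = E·R² = 1.4363 × (1737.4)² ≈ 4335556 km².

4335556 km²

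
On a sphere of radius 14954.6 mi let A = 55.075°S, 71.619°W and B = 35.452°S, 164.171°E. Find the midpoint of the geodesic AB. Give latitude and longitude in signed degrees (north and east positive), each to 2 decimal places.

The central angle between A and B is δ = 1.3558 rad.
With f = 0.5, the slerp weights are sin((1−f)δ)/sin δ = 0.6419 and sin(fδ)/sin δ = 0.6419.
Weighted sum of the unit vectors: (0.6419)·(0.1805,-0.5433,-0.8199) + (0.6419)·(-0.7837,0.2222,-0.5800) = (-0.3872, -0.2061, -0.8987).
Converting back: φ = atan2(z, √(x²+y²)) = -63.98°, λ = atan2(y, x) = -151.97°.

-63.98°, -151.97°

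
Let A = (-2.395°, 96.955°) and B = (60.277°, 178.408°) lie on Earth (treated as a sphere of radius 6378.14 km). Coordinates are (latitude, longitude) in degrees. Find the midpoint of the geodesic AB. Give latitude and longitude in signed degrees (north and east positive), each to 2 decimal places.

The central angle between A and B is δ = 1.5335 rad.
With f = 0.5, the slerp weights are sin((1−f)δ)/sin δ = 0.6943 and sin(fδ)/sin δ = 0.6943.
Weighted sum of the unit vectors: (0.6943)·(-0.1210,0.9918,-0.0418) + (0.6943)·(-0.4956,0.0138,0.8684) = (-0.4281, 0.6981, 0.5739).
Converting back: φ = atan2(z, √(x²+y²)) = 35.02°, λ = atan2(y, x) = 121.52°.

35.02°, 121.52°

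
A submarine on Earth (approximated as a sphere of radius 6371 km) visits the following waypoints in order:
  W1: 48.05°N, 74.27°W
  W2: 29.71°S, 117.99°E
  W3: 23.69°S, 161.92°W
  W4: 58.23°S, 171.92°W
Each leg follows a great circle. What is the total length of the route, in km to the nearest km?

Leg W1→W2: central angle 2.7818 rad, distance 17722.8 km.
Leg W2→W3: central angle 1.2281 rad, distance 7824.3 km.
Leg W3→W4: central angle 0.6156 rad, distance 3922.2 km.
Total: 17722.8 + 7824.3 + 3922.2 ≈ 29469 km.

29469 km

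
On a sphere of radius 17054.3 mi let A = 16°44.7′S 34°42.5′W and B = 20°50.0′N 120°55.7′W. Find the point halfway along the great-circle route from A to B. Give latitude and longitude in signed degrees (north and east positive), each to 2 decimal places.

The central angle between A and B is δ = 1.6143 rad.
With f = 0.5, the slerp weights are sin((1−f)δ)/sin δ = 0.7230 and sin(fδ)/sin δ = 0.7230.
Weighted sum of the unit vectors: (0.7230)·(0.7872,-0.5453,-0.2881) + (0.7230)·(-0.4804,-0.8017,0.3557) = (0.2218, -0.9739, 0.0488).
Converting back: φ = atan2(z, √(x²+y²)) = 2.80°, λ = atan2(y, x) = -77.17°.

2.80°, -77.17°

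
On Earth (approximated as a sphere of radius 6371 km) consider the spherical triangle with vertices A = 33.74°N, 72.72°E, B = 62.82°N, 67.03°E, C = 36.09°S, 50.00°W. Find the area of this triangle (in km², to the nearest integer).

49528229 km²

Side lengths (central angles): a = 2.3347, b = 2.3328, c = 0.5114 rad; semiperimeter s = 2.5895.
By l'Huilier's theorem, tan(E/4) = √[tan(s/2) tan((s−a)/2) tan((s−b)/2) tan((s−c)/2)], giving spherical excess E = 1.2202 rad.
Area = E·R² = 1.2202 × (6371)² ≈ 49528229 km².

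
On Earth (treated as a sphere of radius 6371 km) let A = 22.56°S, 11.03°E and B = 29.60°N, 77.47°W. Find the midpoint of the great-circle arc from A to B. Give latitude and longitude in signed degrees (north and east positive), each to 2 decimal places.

4.91°, -31.54°

Central angle δ = 1.7401 rad. Interpolating on the sphere with fraction f = 0.5:
P = [sin((1−f)δ)·A + sin(fδ)·B] / sin δ = 0.7754·A + 0.7754·B in Cartesian coordinates,
giving P = (0.8492, -0.5212, 0.0855), i.e. latitude 4.91°, longitude -31.54°.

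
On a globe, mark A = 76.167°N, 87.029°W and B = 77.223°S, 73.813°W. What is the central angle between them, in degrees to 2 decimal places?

153.57°

With latitudes φ₁ = 76.167°, φ₂ = -77.223° and longitude difference Δλ = 13.216°:
Haversine: a = sin²(Δφ/2) + cos φ₁ cos φ₂ sin²(Δλ/2) = 0.9470 + (0.2391)(0.2212)(0.0132) = 0.94774.
Central angle c = 2·arcsin(√a) = 2.68030 rad.
So the angular separation is 153.57°.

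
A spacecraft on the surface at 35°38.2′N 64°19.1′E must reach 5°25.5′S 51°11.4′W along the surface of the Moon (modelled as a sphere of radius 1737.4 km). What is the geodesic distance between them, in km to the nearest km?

Let φ₁ = 0.6220 rad, φ₂ = -0.0947 rad, and Δλ = -2.0160 rad.
Haversine: a = sin²(Δφ/2) + cos φ₁ cos φ₂ sin²(Δλ/2) = 0.1230 + (0.8127)(0.9955)(0.7153) = 0.70176.
Central angle c = 2·arcsin(√a) = 1.98615 rad.
Distance = R·c = 1737.4 × 1.9861 ≈ 3451 km.

3451 km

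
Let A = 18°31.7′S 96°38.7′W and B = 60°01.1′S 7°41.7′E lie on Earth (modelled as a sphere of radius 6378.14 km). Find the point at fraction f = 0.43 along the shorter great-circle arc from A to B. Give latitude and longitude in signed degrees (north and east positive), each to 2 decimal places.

The central angle between A and B is δ = 1.4122 rad.
With f = 0.43, the slerp weights are sin((1−f)δ)/sin δ = 0.7300 and sin(fδ)/sin δ = 0.5779.
Weighted sum of the unit vectors: (0.7300)·(-0.1097,-0.9418,-0.3178) + (0.5779)·(0.4952,0.0669,-0.8662) = (0.2061, -0.6488, -0.7325).
Converting back: φ = atan2(z, √(x²+y²)) = -47.10°, λ = atan2(y, x) = -72.38°.

-47.10°, -72.38°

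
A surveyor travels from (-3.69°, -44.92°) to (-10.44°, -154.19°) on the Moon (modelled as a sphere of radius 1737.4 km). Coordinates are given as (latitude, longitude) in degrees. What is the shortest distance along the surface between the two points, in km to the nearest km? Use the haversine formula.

Let φ₁ = -0.0644 rad, φ₂ = -0.1822 rad, and Δλ = -1.9071 rad.
Haversine: a = sin²(Δφ/2) + cos φ₁ cos φ₂ sin²(Δλ/2) = 0.0035 + (0.9979)(0.9834)(0.6650) = 0.65611.
Central angle c = 2·arcsin(√a) = 1.88833 rad.
Distance = R·c = 1737.4 × 1.8883 ≈ 3281 km.

3281 km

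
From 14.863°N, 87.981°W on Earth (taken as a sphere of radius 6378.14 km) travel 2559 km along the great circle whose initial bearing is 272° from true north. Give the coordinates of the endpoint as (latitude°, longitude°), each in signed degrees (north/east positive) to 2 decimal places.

Angular distance δ = d/R = 2559/6378.14 = 0.40121 rad; initial bearing θ = 4.7473 rad.
sin φ₂ = sin φ₁ cos δ + cos φ₁ sin δ cos θ = (0.2565)(0.9206) + (0.9665)(0.3905)(0.0349) = 0.2493, so φ₂ = 14.44°.
Δλ = atan2(sin θ sin δ cos φ₁, cos δ − sin φ₁ sin φ₂) = atan2(-0.3772, 0.8566) = -23.767°.
λ₂ = -87.981° − 23.767° = -111.75°.

14.44°, -111.75°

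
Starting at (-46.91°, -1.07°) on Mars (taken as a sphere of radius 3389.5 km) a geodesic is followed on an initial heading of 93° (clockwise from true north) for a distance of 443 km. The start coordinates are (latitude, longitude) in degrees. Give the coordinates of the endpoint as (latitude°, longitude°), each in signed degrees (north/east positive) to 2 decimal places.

Angular distance δ = d/R = 443/3389.5 = 0.13070 rad; initial bearing θ = 1.6232 rad.
sin φ₂ = sin φ₁ cos δ + cos φ₁ sin δ cos θ = (-0.7303)(0.9915) + (0.6831)(0.1303)(-0.0523) = -0.7287, so φ₂ = -46.78°.
Δλ = atan2(sin θ sin δ cos φ₁, cos δ − sin φ₁ sin φ₂) = atan2(0.0889, 0.4593) = 10.955°.
λ₂ = -1.070° + 10.955° = 9.89°.

-46.78°, 9.89°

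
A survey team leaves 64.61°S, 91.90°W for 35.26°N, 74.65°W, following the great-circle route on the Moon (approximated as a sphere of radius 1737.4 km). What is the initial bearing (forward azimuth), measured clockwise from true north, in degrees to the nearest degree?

With φ₁ = -1.1277, φ₂ = 0.6154, Δλ = 0.3011 rad, the forward-azimuth formula gives
θ = atan2( sin Δλ cos φ₂ , cos φ₁ sin φ₂ − sin φ₁ cos φ₂ cos Δλ ) = atan2(0.2421, 0.9520) = 14.27°.
So the initial bearing is 14°.

14°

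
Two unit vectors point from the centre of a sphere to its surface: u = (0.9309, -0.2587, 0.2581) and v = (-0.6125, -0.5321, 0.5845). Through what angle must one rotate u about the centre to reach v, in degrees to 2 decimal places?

106.36°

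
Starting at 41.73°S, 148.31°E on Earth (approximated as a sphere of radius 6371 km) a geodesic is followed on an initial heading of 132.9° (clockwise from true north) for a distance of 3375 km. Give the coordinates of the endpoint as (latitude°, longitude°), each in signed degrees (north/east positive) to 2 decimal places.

Angular distance δ = d/R = 3375/6371 = 0.52974 rad; initial bearing θ = 2.3195 rad.
sin φ₂ = sin φ₁ cos δ + cos φ₁ sin δ cos θ = (-0.6656)(0.8629) + (0.7463)(0.5053)(-0.6807) = -0.8311, so φ₂ = -56.21°.
Δλ = atan2(sin θ sin δ cos φ₁, cos δ − sin φ₁ sin φ₂) = atan2(0.2762, 0.3097) = 41.729°.
λ₂ = 148.310° + 41.729° = 190.04° → -169.96° after wrapping to (−180°, 180°].

-56.21°, -169.96°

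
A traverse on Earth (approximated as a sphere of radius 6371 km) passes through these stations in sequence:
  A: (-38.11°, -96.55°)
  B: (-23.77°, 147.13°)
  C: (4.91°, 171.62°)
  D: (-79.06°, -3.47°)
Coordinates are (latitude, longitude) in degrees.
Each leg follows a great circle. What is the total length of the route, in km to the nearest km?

26372 km

Leg A→B: central angle 1.6414 rad, distance 10457.1 km.
Leg B→C: central angle 0.6513 rad, distance 4149.6 km.
Leg C→D: central angle 1.8467 rad, distance 11765.4 km.
Total: 10457.1 + 4149.6 + 11765.4 ≈ 26372 km.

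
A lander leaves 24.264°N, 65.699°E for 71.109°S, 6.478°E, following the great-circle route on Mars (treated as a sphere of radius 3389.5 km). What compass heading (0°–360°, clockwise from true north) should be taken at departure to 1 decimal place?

Δλ = -59.221° = -1.0336 rad.
y = sin Δλ · cos φ₂ = (-0.8591)(0.3238) = -0.2782
x = cos φ₁ sin φ₂ − sin φ₁ cos φ₂ cos Δλ = (0.9117)(-0.9461) − (0.4109)(0.3238)(0.5117) = -0.9306
θ = atan2(y, x) = -163.36°; adding 360° gives 196.6°.

196.6°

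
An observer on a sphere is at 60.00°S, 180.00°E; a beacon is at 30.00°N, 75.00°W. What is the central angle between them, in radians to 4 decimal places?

2.1473 rad

Let φ₁ = -1.0472 rad, φ₂ = 0.5236 rad, and Δλ = 1.8326 rad.
Haversine: a = sin²(Δφ/2) + cos φ₁ cos φ₂ sin²(Δλ/2) = 0.5000 + (0.5000)(0.8660)(0.6294) = 0.77254.
Central angle c = 2·arcsin(√a) = 2.14729 rad.
So the angular separation is 2.1473 rad.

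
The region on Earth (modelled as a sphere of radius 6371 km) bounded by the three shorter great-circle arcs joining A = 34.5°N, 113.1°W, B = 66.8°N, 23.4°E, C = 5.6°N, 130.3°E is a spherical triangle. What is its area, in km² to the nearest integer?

61988567 km²

Side lengths (central angles): a = 1.5951, b = 1.8881, c = 1.2817 rad; semiperimeter s = 2.3824.
By l'Huilier's theorem, tan(E/4) = √[tan(s/2) tan((s−a)/2) tan((s−b)/2) tan((s−c)/2)], giving spherical excess E = 1.5272 rad.
Area = E·R² = 1.5272 × (6371)² ≈ 61988567 km².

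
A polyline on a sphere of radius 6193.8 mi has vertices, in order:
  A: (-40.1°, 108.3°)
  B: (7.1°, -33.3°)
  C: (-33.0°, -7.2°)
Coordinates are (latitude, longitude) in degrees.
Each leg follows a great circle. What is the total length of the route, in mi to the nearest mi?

Leg A→B: central angle 2.3111 rad, distance 14314.2 mi.
Leg B→C: central angle 0.8230 rad, distance 5097.2 mi.
Total: 14314.2 + 5097.2 ≈ 19411 mi.

19411 mi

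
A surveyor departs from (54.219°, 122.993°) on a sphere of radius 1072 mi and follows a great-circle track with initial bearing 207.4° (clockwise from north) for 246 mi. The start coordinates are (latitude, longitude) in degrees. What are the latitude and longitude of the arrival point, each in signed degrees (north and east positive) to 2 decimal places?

42.21°, 114.87°

Angular distance δ = d/R = 246/1072 = 0.22948 rad; initial bearing θ = 3.6198 rad.
sin φ₂ = sin φ₁ cos δ + cos φ₁ sin δ cos θ = (0.8113)(0.9738) + (0.5847)(0.2275)(-0.8878) = 0.6719, so φ₂ = 42.21°.
Δλ = atan2(sin θ sin δ cos φ₁, cos δ − sin φ₁ sin φ₂) = atan2(-0.0612, 0.4287) = -8.125°.
λ₂ = 122.993° − 8.125° = 114.87°.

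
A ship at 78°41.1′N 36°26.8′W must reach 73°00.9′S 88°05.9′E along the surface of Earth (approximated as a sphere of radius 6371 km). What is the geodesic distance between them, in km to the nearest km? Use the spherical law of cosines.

18458 km

In radians: φ₁ = 1.3733, φ₂ = -1.2744, Δλ = 124.545° = 2.1737 rad.
cos c = sin φ₁ sin φ₂ + cos φ₁ cos φ₂ cos Δλ = (0.9806)(-0.9564) + (0.1962)(0.2921)(-0.5671) = -0.97029,
so c = arccos(-0.97029) = 2.89724 rad.
Distance = R·c = 6371 × 2.8972 ≈ 18458 km.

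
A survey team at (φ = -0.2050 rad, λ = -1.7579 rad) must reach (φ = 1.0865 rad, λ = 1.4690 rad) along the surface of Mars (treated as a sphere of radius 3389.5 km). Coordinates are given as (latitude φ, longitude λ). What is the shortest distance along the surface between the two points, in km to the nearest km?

7653 km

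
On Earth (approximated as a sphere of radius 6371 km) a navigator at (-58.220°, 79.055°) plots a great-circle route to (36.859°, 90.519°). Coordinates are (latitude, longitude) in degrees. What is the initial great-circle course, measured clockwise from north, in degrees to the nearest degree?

9°

Δλ = 11.464° = 0.2001 rad.
y = sin Δλ · cos φ₂ = (0.1988)(0.8001) = 0.1590
x = cos φ₁ sin φ₂ − sin φ₁ cos φ₂ cos Δλ = (0.5267)(0.5998) − (-0.8501)(0.8001)(0.9800) = 0.9825
θ = atan2(y, x) = 9.19°, so the bearing is 9°.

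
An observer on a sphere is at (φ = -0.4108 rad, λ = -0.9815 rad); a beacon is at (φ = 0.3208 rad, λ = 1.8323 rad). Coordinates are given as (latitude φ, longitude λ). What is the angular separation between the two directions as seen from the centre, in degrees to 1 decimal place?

161.7°

With latitudes φ₁ = -23.537°, φ₂ = 18.380° and longitude difference Δλ = 161.219°:
Haversine: a = sin²(Δφ/2) + cos φ₁ cos φ₂ sin²(Δλ/2) = 0.1279 + (0.9168)(0.9490)(0.9734) = 0.97481.
Central angle c = 2·arcsin(√a) = 2.82284 rad.
So the angular separation is 161.7°.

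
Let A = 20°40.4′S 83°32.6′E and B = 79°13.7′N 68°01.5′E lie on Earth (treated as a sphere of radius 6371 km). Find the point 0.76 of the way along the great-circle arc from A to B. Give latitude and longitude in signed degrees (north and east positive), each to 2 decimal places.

55.42°, 78.56°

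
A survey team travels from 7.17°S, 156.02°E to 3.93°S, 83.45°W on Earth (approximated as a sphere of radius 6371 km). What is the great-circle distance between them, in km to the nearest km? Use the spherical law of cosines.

13301 km

Let φ₁ = -0.1251 rad, φ₂ = -0.0686 rad, and Δλ = 2.1036 rad.
cos c = sin φ₁ sin φ₂ + cos φ₁ cos φ₂ cos Δλ = (-0.1248)(-0.0685) + (0.9922)(0.9976)(-0.5080) = -0.49428,
so c = arccos(-0.49428) = 2.08780 rad.
Distance = R·c = 6371 × 2.0878 ≈ 13301 km.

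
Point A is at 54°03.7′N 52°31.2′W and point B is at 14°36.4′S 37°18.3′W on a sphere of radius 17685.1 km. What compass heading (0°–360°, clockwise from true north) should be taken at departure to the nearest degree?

164°

With φ₁ = 0.9436, φ₂ = -0.2549, Δλ = 0.2656 rad, the forward-azimuth formula gives
θ = atan2( sin Δλ cos φ₂ , cos φ₁ sin φ₂ − sin φ₁ cos φ₂ cos Δλ ) = atan2(0.2540, -0.9040) = 164.31°.
So the initial bearing is 164°.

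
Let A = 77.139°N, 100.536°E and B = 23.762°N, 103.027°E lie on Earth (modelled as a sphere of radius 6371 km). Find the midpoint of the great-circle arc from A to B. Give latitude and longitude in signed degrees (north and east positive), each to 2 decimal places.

Central angle δ = 0.9318 rad. Interpolating on the sphere with fraction f = 0.5:
P = [sin((1−f)δ)·A + sin(fδ)·B] / sin δ = 0.5597·A + 0.5597·B in Cartesian coordinates,
giving P = (-0.1382, 0.6215, 0.7711), i.e. latitude 50.45°, longitude 102.54°.

50.45°, 102.54°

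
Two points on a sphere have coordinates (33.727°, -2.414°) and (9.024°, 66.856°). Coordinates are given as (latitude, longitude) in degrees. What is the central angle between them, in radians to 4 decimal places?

1.1833 rad

With latitudes φ₁ = 33.727°, φ₂ = 9.024° and longitude difference Δλ = 69.270°:
cos c = sin φ₁ sin φ₂ + cos φ₁ cos φ₂ cos Δλ = (0.5552)(0.1568) + (0.8317)(0.9876)(0.3540) = 0.37783,
so c = arccos(0.37783) = 1.18334 rad.
So the angular separation is 1.1833 rad.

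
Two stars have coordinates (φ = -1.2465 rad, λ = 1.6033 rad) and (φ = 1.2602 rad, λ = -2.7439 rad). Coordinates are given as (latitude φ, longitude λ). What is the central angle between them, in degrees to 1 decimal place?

With latitudes φ₁ = -71.419°, φ₂ = 72.204° and longitude difference Δλ = 110.924°:
Haversine: a = sin²(Δφ/2) + cos φ₁ cos φ₂ sin²(Δλ/2) = 0.9026 + (0.3186)(0.3056)(0.6786) = 0.96865.
Central angle c = 2·arcsin(√a) = 2.78560 rad.
So the angular separation is 159.6°.

159.6°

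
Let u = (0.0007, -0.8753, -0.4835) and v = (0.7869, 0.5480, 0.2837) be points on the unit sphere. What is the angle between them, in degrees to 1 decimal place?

128.0°

u·v = -0.6163; |u| = 1.0000, |v| = 1.0000.
cos θ = (u·v)/(|u||v|) = -0.6163, so θ = 128.0°.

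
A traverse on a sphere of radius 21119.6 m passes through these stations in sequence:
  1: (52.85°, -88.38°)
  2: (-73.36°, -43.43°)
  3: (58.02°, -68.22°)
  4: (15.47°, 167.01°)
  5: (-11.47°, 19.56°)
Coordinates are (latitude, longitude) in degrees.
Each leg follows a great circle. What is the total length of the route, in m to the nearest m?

185847 m

Leg 1→2: central angle 2.2670 rad, distance 47877.6 m.
Leg 2→3: central angle 2.3118 rad, distance 48824.2 m.
Leg 3→4: central angle 1.6357 rad, distance 34545.0 m.
Leg 4→5: central angle 2.5853 rad, distance 54599.8 m.
Total: 47877.6 + 48824.2 + 34545.0 + 54599.8 ≈ 185847 m.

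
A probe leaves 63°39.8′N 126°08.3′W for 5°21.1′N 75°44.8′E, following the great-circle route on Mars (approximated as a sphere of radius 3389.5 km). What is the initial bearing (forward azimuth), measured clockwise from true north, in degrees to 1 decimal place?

With φ₁ = 1.1111, φ₂ = 0.0934, Δλ = -2.7596 rad, the forward-azimuth formula gives
θ = atan2( sin Δλ cos φ₂ , cos φ₁ sin φ₂ − sin φ₁ cos φ₂ cos Δλ ) = atan2(-0.3711, 0.8694) = -23.12°.
Adding 360° brings this into [0°, 360°): 336.9°.

336.9°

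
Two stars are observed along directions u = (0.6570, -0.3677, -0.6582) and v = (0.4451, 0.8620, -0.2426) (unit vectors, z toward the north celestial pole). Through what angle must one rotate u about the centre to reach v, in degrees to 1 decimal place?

u·v = 0.1352; |u| = 1.0000, |v| = 1.0000.
cos θ = (u·v)/(|u||v|) = 0.1351, so θ = 82.2°.

82.2°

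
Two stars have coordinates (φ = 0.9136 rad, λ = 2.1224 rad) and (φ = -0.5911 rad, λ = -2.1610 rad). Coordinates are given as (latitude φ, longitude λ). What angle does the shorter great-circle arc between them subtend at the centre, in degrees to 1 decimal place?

130.7°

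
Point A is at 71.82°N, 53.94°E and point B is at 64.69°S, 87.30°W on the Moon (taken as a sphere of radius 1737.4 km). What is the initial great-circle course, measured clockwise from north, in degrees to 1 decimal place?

277.4°

With φ₁ = 1.2535, φ₂ = -1.1291, Δλ = -2.4651 rad, the forward-azimuth formula gives
θ = atan2( sin Δλ cos φ₂ , cos φ₁ sin φ₂ − sin φ₁ cos φ₂ cos Δλ ) = atan2(-0.2677, 0.0347) = -82.62°.
Adding 360° brings this into [0°, 360°): 277.4°.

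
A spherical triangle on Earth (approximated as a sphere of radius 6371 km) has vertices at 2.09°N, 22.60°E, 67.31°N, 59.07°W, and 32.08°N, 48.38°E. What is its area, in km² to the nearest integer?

Side lengths (central angles): a = 1.1680, b = 0.6732, c = 1.4812 rad; semiperimeter s = 1.6612.
By l'Huilier's theorem, tan(E/4) = √[tan(s/2) tan((s−a)/2) tan((s−b)/2) tan((s−c)/2)], giving spherical excess E = 0.4609 rad.
Area = E·R² = 0.4609 × (6371)² ≈ 18706038 km².

18706038 km²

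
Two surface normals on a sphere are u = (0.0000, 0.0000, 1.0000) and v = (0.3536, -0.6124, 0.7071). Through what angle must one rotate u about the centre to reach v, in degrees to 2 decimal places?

45.00°

u·v = 0.7071; |u| = 1.0000, |v| = 1.0000.
cos θ = (u·v)/(|u||v|) = 0.7071, so θ = 45.00°.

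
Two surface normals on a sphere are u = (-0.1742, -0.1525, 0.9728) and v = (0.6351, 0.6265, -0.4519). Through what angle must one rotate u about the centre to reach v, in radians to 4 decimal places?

u·v = -0.6458; |u| = 1.0000, |v| = 1.0000.
cos θ = (u·v)/(|u||v|) = -0.6458, so θ = 2.2728 rad.

2.2728 rad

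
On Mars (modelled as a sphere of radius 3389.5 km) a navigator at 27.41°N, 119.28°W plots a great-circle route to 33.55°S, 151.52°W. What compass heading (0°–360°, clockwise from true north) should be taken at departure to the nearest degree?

209°

Δλ = -32.240° = -0.5627 rad.
y = sin Δλ · cos φ₂ = (-0.5335)(0.8334) = -0.4446
x = cos φ₁ sin φ₂ − sin φ₁ cos φ₂ cos Δλ = (0.8877)(-0.5527) − (0.4604)(0.8334)(0.8458) = -0.8151
θ = atan2(y, x) = -151.39°; adding 360° gives 209°.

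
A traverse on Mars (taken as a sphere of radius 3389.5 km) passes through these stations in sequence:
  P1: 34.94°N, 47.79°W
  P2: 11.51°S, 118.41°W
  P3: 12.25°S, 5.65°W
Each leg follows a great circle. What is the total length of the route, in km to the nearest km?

Leg P1→P2: central angle 1.4179 rad, distance 4806.1 km.
Leg P2→P3: central angle 1.9051 rad, distance 6457.4 km.
Total: 4806.1 + 6457.4 ≈ 11263 km.

11263 km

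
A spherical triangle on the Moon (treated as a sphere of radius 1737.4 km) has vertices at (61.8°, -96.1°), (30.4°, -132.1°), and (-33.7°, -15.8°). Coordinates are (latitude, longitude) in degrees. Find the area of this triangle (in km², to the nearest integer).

3554959 km²

Side lengths (central angles): a = 2.2127, b = 2.0073, c = 0.6830 rad; semiperimeter s = 2.4515.
By l'Huilier's theorem, tan(E/4) = √[tan(s/2) tan((s−a)/2) tan((s−b)/2) tan((s−c)/2)], giving spherical excess E = 1.1777 rad.
Area = E·R² = 1.1777 × (1737.4)² ≈ 3554959 km².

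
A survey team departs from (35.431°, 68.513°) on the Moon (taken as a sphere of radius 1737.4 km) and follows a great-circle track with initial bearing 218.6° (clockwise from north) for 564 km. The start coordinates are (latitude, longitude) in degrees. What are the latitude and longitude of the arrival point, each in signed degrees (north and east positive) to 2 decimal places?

20.26°, 56.27°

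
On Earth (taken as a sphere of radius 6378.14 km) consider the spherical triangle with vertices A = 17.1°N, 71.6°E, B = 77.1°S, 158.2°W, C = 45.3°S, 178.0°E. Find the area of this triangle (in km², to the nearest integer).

36916491 km²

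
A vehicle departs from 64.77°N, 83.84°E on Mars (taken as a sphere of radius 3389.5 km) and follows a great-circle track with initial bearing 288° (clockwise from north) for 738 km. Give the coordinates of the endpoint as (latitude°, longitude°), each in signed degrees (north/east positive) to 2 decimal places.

65.74°, 53.84°

Angular distance δ = d/R = 738/3389.5 = 0.21773 rad; initial bearing θ = 5.0265 rad.
sin φ₂ = sin φ₁ cos δ + cos φ₁ sin δ cos θ = (0.9046)(0.9764) + (0.4263)(0.2160)(0.3090) = 0.9117, so φ₂ = 65.74°.
Δλ = atan2(sin θ sin δ cos φ₁, cos δ − sin φ₁ sin φ₂) = atan2(-0.0876, 0.1517) = -30.002°.
λ₂ = 83.840° − 30.002° = 53.84°.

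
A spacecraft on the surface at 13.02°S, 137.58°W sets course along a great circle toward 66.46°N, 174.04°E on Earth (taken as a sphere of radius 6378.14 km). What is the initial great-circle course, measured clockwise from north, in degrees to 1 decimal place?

342.6°

With φ₁ = -0.2272, φ₂ = 1.1599, Δλ = -0.8444 rad, the forward-azimuth formula gives
θ = atan2( sin Δλ cos φ₂ , cos φ₁ sin φ₂ − sin φ₁ cos φ₂ cos Δλ ) = atan2(-0.2986, 0.9530) = -17.40°.
Adding 360° brings this into [0°, 360°): 342.6°.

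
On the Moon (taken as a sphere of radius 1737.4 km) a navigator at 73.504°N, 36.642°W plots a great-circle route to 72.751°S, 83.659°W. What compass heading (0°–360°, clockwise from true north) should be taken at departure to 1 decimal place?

205.0°

With φ₁ = 1.2829, φ₂ = -1.2697, Δλ = -0.8206 rad, the forward-azimuth formula gives
θ = atan2( sin Δλ cos φ₂ , cos φ₁ sin φ₂ − sin φ₁ cos φ₂ cos Δλ ) = atan2(-0.2169, -0.4650) = -154.99°.
Adding 360° brings this into [0°, 360°): 205.0°.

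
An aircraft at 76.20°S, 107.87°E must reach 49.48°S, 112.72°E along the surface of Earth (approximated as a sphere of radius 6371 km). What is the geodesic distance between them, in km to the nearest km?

2979 km

With latitudes φ₁ = -76.200°, φ₂ = -49.480° and longitude difference Δλ = 4.850°:
cos c = sin φ₁ sin φ₂ + cos φ₁ cos φ₂ cos Δλ = (-0.9711)(-0.7602) + (0.2385)(0.6497)(0.9964) = 0.89266,
so c = arccos(0.89266) = 0.46758 rad.
Distance = R·c = 6371 × 0.4676 ≈ 2979 km.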